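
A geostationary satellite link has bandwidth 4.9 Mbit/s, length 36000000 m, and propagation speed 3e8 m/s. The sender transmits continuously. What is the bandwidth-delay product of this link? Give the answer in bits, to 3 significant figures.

Propagation delay = 36000000 / 300000000 = 0.12 s.
BDP = R × t_prop = 4900000 × 0.12 = 588000 bits.

588000 bits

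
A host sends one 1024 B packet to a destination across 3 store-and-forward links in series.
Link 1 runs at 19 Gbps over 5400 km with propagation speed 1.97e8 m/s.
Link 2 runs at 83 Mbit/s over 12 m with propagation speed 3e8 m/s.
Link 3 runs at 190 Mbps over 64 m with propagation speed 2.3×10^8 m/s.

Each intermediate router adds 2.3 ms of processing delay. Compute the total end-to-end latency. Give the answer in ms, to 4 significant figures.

32.15 ms

L = 1024 × 8 = 8192 bits.
Transmission delays (L/R per hop): 0.000431158, 0.0986988, 0.0431158 ms; sum = 0.142246 ms.
Propagation delays (d/s per hop): 27.4112, 4e-05, 0.000278261 ms; sum = 27.4115 ms.
Processing at 2 router(s): 2 × 2.3 ms = 4.6 ms.
End-to-end = 32.15 ms.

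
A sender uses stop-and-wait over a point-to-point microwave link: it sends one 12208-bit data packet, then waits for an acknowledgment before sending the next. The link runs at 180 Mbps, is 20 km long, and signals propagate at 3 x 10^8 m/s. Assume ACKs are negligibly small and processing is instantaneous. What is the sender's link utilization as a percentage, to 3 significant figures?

t_tx = L/R = 12208/180000000 = 6.78222e-05 s.
t_prop = 20000/300000000 = 6.66667e-05 s; RTT = 0.000133333 s.
Cycle = t_tx + RTT = 0.000201156 s.
Utilization = t_tx / cycle = 6.78222e-05/0.000201156 = 33.7 %.

33.7 %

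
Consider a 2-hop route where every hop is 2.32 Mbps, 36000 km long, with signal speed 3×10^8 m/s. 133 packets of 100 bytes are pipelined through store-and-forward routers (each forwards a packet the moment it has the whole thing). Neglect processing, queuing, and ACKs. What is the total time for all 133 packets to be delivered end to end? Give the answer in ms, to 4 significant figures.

Per-hop transmission t_tx = L/R = 800/2320000 = 0.344828 ms.
Per-hop propagation t_prop = 36000000/300000000 = 120 ms.
Pipeline fill: first packet needs 2·t_tx to clear all hops; remaining 132 packets each add one t_tx.
Total = (2+133-1)·t_tx + 2·t_prop = 134·0.344828 + 2·120 = 286.2 ms.

286.2 ms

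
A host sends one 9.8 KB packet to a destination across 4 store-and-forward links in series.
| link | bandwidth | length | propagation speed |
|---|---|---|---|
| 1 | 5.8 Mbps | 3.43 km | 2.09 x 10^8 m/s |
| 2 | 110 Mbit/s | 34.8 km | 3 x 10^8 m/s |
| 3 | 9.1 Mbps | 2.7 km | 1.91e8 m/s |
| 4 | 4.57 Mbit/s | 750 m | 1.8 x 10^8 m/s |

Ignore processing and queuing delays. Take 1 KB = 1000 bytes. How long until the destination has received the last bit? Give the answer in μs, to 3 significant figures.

L = 78400 bits.
Transmission delays (L/R per hop): 13517.2, 712.727, 8615.38, 17155.4 μs; sum = 40000.7 μs.
Propagation delays (d/s per hop): 16.4115, 116, 14.1361, 4.16667 μs; sum = 150.714 μs.
End-to-end = 40200 μs.

40200 μs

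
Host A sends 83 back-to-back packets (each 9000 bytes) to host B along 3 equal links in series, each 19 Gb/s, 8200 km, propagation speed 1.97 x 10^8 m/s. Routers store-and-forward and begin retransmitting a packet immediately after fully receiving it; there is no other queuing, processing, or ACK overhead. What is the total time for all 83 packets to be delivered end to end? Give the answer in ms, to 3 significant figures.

125 ms

Per-hop transmission t_tx = L/R = 72000/19000000000 = 0.00378947 ms.
Per-hop propagation t_prop = 8200000/197000000 = 41.6244 ms.
Pipeline fill: first packet needs 3·t_tx to clear all hops; remaining 82 packets each add one t_tx.
Total = (3+83-1)·t_tx + 3·t_prop = 85·0.00378947 + 3·41.6244 = 125 ms.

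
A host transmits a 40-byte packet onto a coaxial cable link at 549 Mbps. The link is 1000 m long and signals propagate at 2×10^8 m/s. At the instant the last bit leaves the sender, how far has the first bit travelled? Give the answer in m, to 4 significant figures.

116.6 m

t_tx = L/R = 320/549000000 = 5.82878e-07 s.
Distance = s × t_tx = 200000000 × 5.82878e-07 = 116.6 m.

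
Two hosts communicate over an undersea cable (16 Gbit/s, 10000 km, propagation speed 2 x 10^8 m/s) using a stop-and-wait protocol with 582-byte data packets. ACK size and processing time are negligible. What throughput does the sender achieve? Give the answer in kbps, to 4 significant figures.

t_tx = L/R = 4656/16000000000 = 2.91e-07 s.
t_prop = 10000000/200000000 = 0.05 s; RTT = 0.1 s.
Cycle = t_tx + RTT = 0.1 s.
Throughput = L / cycle = 4656 / 0.1 = 46.56 kbps.

46.56 kbps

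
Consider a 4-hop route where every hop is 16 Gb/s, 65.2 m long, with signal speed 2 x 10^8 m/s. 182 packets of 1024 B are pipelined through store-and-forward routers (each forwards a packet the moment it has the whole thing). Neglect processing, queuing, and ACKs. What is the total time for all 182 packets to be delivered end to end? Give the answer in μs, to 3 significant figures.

Per-hop transmission t_tx = L/R = 8192/16000000000 = 0.512 μs.
Per-hop propagation t_prop = 65.2/200000000 = 0.326 μs.
Pipeline fill: first packet needs 4·t_tx to clear all hops; remaining 181 packets each add one t_tx.
Total = (4+182-1)·t_tx + 4·t_prop = 185·0.512 + 4·0.326 = 96.0 μs.

96.0 μs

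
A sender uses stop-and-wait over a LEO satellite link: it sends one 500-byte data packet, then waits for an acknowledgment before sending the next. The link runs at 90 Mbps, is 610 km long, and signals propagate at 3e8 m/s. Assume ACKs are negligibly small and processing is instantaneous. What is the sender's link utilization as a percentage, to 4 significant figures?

1.081 %

t_tx = L/R = 4000/90000000 = 4.44444e-05 s.
t_prop = 610000/300000000 = 0.00203333 s; RTT = 0.00406667 s.
Cycle = t_tx + RTT = 0.00411111 s.
Utilization = t_tx / cycle = 4.44444e-05/0.00411111 = 1.081 %.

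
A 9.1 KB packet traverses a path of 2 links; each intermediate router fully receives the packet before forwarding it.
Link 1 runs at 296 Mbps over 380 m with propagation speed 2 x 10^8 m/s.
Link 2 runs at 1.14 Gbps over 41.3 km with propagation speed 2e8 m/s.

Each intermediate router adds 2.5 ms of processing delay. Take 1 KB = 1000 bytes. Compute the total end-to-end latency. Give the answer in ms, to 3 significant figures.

3.02 ms

L = 72800 bits.
Transmission delays (L/R per hop): 0.245946, 0.0638596 ms; sum = 0.309806 ms.
Propagation delays (d/s per hop): 0.0019, 0.2065 ms; sum = 0.2084 ms.
Processing at 1 router(s): 1 × 2.5 ms = 2.5 ms.
End-to-end = 3.02 ms.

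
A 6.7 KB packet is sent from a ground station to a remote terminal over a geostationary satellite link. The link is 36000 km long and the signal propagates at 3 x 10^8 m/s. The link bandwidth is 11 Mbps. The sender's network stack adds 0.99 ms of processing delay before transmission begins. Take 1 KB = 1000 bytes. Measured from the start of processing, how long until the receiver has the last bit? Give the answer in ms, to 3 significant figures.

126 ms

L = 53600 bits.
Transmission delay = L/R = 53600 / 11000000 = 4.87273 ms.
Propagation delay = d/s = 36000000 m / 300000000 m/s = 120 ms.
Plus processing delay 0.99 ms = 0.99 ms.
Total = 126 ms.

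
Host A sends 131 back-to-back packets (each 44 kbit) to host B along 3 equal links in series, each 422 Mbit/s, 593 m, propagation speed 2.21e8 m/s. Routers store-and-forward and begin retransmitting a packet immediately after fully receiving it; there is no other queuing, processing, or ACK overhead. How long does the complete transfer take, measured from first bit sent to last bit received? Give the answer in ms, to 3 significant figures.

Per-hop transmission t_tx = L/R = 44000/422000000 = 0.104265 ms.
Per-hop propagation t_prop = 593/221000000 = 0.00268326 ms.
Pipeline fill: first packet needs 3·t_tx to clear all hops; remaining 130 packets each add one t_tx.
Total = (3+131-1)·t_tx + 3·t_prop = 133·0.104265 + 3·0.00268326 = 13.9 ms.

13.9 ms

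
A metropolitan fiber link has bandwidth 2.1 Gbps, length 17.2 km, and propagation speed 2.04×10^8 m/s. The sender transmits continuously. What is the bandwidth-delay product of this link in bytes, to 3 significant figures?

22100 bytes

Propagation delay = 17200 / 204000000 = 8.43137e-05 s.
BDP = R × t_prop = 2100000000 × 8.43137e-05 = 177059 bits.
In bytes: 177059/8 = 22100 bytes.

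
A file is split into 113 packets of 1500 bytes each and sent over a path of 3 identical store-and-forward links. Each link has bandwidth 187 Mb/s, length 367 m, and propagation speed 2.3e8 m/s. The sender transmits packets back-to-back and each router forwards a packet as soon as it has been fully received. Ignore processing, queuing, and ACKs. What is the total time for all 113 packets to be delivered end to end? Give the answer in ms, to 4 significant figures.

Per-hop transmission t_tx = L/R = 12000/187000000 = 0.0641711 ms.
Per-hop propagation t_prop = 367/2.3e+08 = 0.00159565 ms.
Pipeline fill: first packet needs 3·t_tx to clear all hops; remaining 112 packets each add one t_tx.
Total = (3+113-1)·t_tx + 3·t_prop = 115·0.0641711 + 3·0.00159565 = 7.384 ms.

7.384 ms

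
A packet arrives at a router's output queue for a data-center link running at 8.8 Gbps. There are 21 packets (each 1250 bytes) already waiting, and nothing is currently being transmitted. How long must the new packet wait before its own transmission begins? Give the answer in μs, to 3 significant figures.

Each queued packet: L/R = 10000/8800000000 = 1.13636 μs.
21 queued → 23.8636 μs.
Queuing delay = 23.9 μs.

23.9 μs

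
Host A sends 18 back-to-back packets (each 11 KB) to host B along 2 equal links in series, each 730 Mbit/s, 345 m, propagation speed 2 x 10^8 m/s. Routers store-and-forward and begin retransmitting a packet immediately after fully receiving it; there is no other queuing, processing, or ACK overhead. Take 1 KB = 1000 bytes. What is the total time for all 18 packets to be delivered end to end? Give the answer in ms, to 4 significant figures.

Per-hop transmission t_tx = L/R = 88000/730000000 = 0.120548 ms.
Per-hop propagation t_prop = 345/200000000 = 0.001725 ms.
Pipeline fill: first packet needs 2·t_tx to clear all hops; remaining 17 packets each add one t_tx.
Total = (2+18-1)·t_tx + 2·t_prop = 19·0.120548 + 2·0.001725 = 2.294 ms.

2.294 ms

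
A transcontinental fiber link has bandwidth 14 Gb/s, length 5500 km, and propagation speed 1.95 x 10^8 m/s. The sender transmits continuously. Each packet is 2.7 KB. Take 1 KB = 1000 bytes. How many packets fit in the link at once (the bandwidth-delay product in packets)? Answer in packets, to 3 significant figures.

18300 packets

Propagation delay = 5500000 / 195000000 = 0.0282051 s.
BDP = R × t_prop = 14000000000 × 0.0282051 = 394872000 bits.
In packets of 21600 bits: 18300 packets.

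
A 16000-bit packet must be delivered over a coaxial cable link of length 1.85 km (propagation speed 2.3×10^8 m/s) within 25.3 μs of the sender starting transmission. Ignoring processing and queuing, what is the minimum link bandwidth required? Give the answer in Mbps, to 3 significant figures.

927 Mbps

Propagation delay = 1850 / 2.3e+08 = 8.04348 μs.
Transmission budget = 25.3 − 8.04348 = 17.2565 μs.
R ≥ L / t_tx = 16000 bits / 1.72565e-05 s = 927 Mbps.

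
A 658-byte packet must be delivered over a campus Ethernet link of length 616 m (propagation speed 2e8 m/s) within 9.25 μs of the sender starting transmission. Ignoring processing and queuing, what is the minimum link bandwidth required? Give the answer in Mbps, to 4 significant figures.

853.2 Mbps

L = 5264 bits.
Propagation delay = 616 / 200000000 = 3.08 μs.
Transmission budget = 9.25 − 3.08 = 6.17 μs.
R ≥ L / t_tx = 5264 bits / 6.17e-06 s = 853.2 Mbps.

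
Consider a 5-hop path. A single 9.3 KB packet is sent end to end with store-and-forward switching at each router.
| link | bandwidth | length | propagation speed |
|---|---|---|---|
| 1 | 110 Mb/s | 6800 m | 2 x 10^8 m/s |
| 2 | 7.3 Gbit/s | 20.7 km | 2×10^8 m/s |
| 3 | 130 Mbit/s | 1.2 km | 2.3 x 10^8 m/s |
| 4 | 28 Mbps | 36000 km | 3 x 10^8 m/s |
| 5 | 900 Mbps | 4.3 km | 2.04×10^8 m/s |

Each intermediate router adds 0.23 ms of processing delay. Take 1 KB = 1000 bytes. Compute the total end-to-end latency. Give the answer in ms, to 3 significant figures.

L = 74400 bits.
Transmission delays (L/R per hop): 0.676364, 0.0101918, 0.572308, 2.65714, 0.0826667 ms; sum = 3.99867 ms.
Propagation delays (d/s per hop): 0.034, 0.1035, 0.00521739, 120, 0.0210784 ms; sum = 120.164 ms.
Processing at 4 router(s): 4 × 0.23 ms = 0.92 ms.
End-to-end = 125 ms.

125 ms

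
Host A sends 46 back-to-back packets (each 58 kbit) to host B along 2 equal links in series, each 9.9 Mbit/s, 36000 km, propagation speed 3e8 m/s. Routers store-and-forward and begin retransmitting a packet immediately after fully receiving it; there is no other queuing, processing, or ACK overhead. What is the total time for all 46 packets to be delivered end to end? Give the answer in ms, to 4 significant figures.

515.4 ms

Per-hop transmission t_tx = L/R = 58000/9900000 = 5.85859 ms.
Per-hop propagation t_prop = 36000000/300000000 = 120 ms.
Pipeline fill: first packet needs 2·t_tx to clear all hops; remaining 45 packets each add one t_tx.
Total = (2+46-1)·t_tx + 2·t_prop = 47·5.85859 + 2·120 = 515.4 ms.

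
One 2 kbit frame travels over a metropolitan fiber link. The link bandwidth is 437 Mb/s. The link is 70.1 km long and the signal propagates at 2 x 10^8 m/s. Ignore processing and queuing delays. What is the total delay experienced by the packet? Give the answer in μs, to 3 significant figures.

355 μs

L = 2000 bits.
Transmission delay = L/R = 2000 / 437000000 = 4.57666 μs.
Propagation delay = d/s = 70100 m / 200000000 m/s = 350.5 μs.
Total = 355 μs.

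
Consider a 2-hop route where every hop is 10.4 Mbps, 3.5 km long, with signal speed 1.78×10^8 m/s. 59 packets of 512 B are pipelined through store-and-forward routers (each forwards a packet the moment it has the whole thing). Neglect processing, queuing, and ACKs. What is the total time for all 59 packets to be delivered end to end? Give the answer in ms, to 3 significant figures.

Per-hop transmission t_tx = L/R = 4096/10400000 = 0.393846 ms.
Per-hop propagation t_prop = 3500/178000000 = 0.0196629 ms.
Pipeline fill: first packet needs 2·t_tx to clear all hops; remaining 58 packets each add one t_tx.
Total = (2+59-1)·t_tx + 2·t_prop = 60·0.393846 + 2·0.0196629 = 23.7 ms.

23.7 ms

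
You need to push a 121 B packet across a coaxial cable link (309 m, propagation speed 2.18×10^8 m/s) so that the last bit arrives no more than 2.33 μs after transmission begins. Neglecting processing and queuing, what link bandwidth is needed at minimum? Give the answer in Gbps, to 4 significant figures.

1.061 Gbps

L = 968 bits.
Propagation delay = 309 / 2.18e+08 = 1.41743 μs.
Transmission budget = 2.33 − 1.41743 = 0.912569 μs.
R ≥ L / t_tx = 968 bits / 9.12569e-07 s = 1.061 Gbps.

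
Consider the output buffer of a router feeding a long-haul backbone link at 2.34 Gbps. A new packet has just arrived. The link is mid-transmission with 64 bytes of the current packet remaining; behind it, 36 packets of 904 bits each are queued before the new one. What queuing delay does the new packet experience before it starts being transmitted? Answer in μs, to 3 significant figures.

Each queued packet: L/R = 904/2340000000 = 0.386325 μs.
36 queued → 13.9077 μs.
Plus remaining 512 bits of current packet: 0.218803 μs.
Queuing delay = 14.1 μs.

14.1 μs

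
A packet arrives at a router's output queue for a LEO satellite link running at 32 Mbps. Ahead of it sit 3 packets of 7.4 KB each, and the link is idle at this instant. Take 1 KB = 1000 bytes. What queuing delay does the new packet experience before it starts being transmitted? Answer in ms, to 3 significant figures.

Each queued packet: L/R = 59200/32000000 = 1.85 ms.
3 queued → 5.55 ms.
Queuing delay = 5.55 ms.

5.55 ms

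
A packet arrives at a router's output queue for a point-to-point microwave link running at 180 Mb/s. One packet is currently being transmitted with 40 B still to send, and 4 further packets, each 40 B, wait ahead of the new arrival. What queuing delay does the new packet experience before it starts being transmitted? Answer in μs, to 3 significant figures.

8.89 μs

Each queued packet: L/R = 320/180000000 = 1.77778 μs.
4 queued → 7.11111 μs.
Plus remaining 320 bits of current packet: 1.77778 μs.
Queuing delay = 8.89 μs.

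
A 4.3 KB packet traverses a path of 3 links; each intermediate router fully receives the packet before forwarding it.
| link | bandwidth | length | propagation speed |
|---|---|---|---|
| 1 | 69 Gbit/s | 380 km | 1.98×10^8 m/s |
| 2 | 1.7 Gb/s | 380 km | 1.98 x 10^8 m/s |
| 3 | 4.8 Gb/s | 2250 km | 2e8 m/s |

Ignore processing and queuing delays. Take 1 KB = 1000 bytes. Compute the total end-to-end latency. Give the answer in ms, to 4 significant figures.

15.12 ms

L = 34400 bits.
Transmission delays (L/R per hop): 0.000498551, 0.0202353, 0.00716667 ms; sum = 0.0279005 ms.
Propagation delays (d/s per hop): 1.91919, 1.91919, 11.25 ms; sum = 15.0884 ms.
End-to-end = 15.12 ms.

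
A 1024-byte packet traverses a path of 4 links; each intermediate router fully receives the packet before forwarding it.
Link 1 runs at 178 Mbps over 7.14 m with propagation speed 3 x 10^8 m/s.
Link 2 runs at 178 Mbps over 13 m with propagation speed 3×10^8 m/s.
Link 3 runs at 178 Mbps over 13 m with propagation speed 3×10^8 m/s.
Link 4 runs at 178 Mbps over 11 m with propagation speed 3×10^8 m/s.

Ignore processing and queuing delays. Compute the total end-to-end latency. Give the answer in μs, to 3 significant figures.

L = 1024 × 8 = 8192 bits.
Transmission delay per hop = L/R = 8192/178000000 = 46.0225 μs; 4 hops → 184.09 μs.
Propagation delays (d/s per hop): 0.0238, 0.0433333, 0.0433333, 0.0366667 μs; sum = 0.147133 μs.
End-to-end = 184 μs.

184 μs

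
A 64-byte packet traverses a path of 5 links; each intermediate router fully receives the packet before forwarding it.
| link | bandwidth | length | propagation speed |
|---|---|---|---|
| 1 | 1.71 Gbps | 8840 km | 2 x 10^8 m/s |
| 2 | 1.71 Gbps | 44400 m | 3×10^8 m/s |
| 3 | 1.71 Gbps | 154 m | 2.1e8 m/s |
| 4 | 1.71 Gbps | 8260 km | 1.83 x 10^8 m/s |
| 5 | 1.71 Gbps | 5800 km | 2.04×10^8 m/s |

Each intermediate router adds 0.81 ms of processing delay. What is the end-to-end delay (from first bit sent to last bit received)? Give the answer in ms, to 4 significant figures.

L = 64 × 8 = 512 bits.
Transmission delay per hop = L/R = 512/1710000000 = 0.000299415 ms; 5 hops → 0.00149708 ms.
Propagation delays (d/s per hop): 44.2, 0.148, 0.000733333, 45.1366, 28.4314 ms; sum = 117.917 ms.
Processing at 4 router(s): 4 × 0.81 ms = 3.24 ms.
End-to-end = 121.2 ms.

121.2 ms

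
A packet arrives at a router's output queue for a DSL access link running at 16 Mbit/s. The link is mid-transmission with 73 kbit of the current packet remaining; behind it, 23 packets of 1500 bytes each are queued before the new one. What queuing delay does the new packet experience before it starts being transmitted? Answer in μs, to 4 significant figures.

21810 μs

Each queued packet: L/R = 12000/16000000 = 750 μs.
23 queued → 17250 μs.
Plus remaining 73000 bits of current packet: 4562.5 μs.
Queuing delay = 21810 μs.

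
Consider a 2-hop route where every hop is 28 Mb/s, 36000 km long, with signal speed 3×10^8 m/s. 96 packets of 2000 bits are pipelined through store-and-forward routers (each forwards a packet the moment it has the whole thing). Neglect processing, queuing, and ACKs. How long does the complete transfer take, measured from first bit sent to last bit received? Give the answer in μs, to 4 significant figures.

Per-hop transmission t_tx = L/R = 2000/28000000 = 71.4286 μs.
Per-hop propagation t_prop = 36000000/300000000 = 120000 μs.
Pipeline fill: first packet needs 2·t_tx to clear all hops; remaining 95 packets each add one t_tx.
Total = (2+96-1)·t_tx + 2·t_prop = 97·71.4286 + 2·120000 = 246900 μs.

246900 μs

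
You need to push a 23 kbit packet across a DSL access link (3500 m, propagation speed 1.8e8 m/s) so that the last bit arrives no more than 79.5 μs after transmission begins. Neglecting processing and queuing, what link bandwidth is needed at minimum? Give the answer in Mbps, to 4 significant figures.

383.0 Mbps

Propagation delay = 3500 / 180000000 = 19.4444 μs.
Transmission budget = 79.5 − 19.4444 = 60.0556 μs.
R ≥ L / t_tx = 23000 bits / 6.00556e-05 s = 383.0 Mbps.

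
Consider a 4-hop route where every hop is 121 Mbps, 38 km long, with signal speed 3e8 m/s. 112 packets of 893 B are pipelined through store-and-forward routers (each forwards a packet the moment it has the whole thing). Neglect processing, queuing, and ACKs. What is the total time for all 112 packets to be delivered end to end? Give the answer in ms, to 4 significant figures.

Per-hop transmission t_tx = L/R = 7144/121000000 = 0.0590413 ms.
Per-hop propagation t_prop = 38000/300000000 = 0.126667 ms.
Pipeline fill: first packet needs 4·t_tx to clear all hops; remaining 111 packets each add one t_tx.
Total = (4+112-1)·t_tx + 4·t_prop = 115·0.0590413 + 4·0.126667 = 7.296 ms.

7.296 ms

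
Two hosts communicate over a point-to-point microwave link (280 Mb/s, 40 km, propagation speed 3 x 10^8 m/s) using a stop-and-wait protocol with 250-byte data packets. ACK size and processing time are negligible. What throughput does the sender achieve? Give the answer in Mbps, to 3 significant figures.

t_tx = L/R = 2000/280000000 = 7.14286e-06 s.
t_prop = 40000/300000000 = 0.000133333 s; RTT = 0.000266667 s.
Cycle = t_tx + RTT = 0.00027381 s.
Throughput = L / cycle = 2000 / 0.00027381 = 7.30 Mbps.

7.30 Mbps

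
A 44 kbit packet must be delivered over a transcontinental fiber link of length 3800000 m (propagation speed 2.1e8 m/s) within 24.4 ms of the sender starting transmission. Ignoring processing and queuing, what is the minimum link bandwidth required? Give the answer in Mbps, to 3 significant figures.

Propagation delay = 3800000 / 210000000 = 18.0952 ms.
Transmission budget = 24.4 − 18.0952 = 6.30476 ms.
R ≥ L / t_tx = 44000 bits / 0.00630476 s = 6.98 Mbps.

6.98 Mbps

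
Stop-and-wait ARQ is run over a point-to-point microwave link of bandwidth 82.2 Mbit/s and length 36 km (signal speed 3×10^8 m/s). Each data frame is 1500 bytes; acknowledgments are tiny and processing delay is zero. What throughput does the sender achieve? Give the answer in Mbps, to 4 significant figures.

t_tx = L/R = 12000/82200000 = 0.000145985 s.
t_prop = 36000/300000000 = 0.00012 s; RTT = 0.00024 s.
Cycle = t_tx + RTT = 0.000385985 s.
Throughput = L / cycle = 12000 / 0.000385985 = 31.09 Mbps.

31.09 Mbps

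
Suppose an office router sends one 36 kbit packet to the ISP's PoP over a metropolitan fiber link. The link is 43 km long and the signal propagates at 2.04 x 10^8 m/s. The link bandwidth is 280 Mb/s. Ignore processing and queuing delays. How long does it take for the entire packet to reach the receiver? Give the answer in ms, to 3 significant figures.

L = 36000 bits.
Transmission delay = L/R = 36000 / 280000000 = 0.128571 ms.
Propagation delay = d/s = 43000 m / 204000000 m/s = 0.210784 ms.
Total = 0.339 ms.

0.339 ms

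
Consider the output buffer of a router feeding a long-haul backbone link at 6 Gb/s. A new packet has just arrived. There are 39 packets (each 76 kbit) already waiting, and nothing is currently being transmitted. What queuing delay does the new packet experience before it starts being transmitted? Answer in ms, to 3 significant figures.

Each queued packet: L/R = 76000/6000000000 = 0.0126667 ms.
39 queued → 0.494 ms.
Queuing delay = 0.494 ms.

0.494 ms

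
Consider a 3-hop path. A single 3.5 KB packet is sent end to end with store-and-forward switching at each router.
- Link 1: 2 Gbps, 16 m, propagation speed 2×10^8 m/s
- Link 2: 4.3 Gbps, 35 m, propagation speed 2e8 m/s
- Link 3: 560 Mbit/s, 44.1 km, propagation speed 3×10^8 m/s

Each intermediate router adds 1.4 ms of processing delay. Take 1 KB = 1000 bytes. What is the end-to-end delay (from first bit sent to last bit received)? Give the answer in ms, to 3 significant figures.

3.02 ms

L = 28000 bits.
Transmission delays (L/R per hop): 0.014, 0.00651163, 0.05 ms; sum = 0.0705116 ms.
Propagation delays (d/s per hop): 8e-05, 0.000175, 0.147 ms; sum = 0.147255 ms.
Processing at 2 router(s): 2 × 1.4 ms = 2.8 ms.
End-to-end = 3.02 ms.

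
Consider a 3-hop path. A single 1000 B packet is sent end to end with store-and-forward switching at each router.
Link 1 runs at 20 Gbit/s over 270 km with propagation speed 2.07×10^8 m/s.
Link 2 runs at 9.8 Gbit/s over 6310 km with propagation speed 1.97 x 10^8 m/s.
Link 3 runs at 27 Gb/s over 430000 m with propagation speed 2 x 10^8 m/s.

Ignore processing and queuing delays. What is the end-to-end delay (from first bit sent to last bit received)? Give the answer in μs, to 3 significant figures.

L = 1000 × 8 = 8000 bits.
Transmission delays (L/R per hop): 0.4, 0.816327, 0.296296 μs; sum = 1.51262 μs.
Propagation delays (d/s per hop): 1304.35, 32030.5, 2150 μs; sum = 35484.8 μs.
End-to-end = 35500 μs.

35500 μs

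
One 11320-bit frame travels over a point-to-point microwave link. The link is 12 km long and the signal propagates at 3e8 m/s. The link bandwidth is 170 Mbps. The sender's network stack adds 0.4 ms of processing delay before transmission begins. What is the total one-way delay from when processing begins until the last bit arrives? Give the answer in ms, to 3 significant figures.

Transmission delay = L/R = 11320 / 170000000 = 0.0665882 ms.
Propagation delay = d/s = 12000 m / 300000000 m/s = 0.04 ms.
Plus processing delay 0.4 ms = 0.4 ms.
Total = 0.507 ms.

0.507 ms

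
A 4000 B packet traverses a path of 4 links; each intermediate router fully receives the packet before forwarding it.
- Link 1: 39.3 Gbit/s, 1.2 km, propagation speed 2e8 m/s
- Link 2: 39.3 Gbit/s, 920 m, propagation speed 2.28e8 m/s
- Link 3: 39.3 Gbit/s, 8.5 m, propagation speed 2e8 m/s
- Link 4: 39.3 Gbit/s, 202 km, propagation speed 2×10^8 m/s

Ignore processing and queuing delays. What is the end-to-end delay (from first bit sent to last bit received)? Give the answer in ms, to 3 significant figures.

L = 4000 × 8 = 32000 bits.
Transmission delay per hop = L/R = 32000/39300000000 = 0.000814249 ms; 4 hops → 0.003257 ms.
Propagation delays (d/s per hop): 0.006, 0.00403509, 4.25e-05, 1.01 ms; sum = 1.02008 ms.
End-to-end = 1.02 ms.

1.02 ms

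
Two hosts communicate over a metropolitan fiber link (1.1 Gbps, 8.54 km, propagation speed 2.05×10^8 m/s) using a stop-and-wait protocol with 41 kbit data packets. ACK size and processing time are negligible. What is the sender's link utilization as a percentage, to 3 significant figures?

t_tx = L/R = 41000/1100000000 = 3.72727e-05 s.
t_prop = 8540/2.05e+08 = 4.16585e-05 s; RTT = 8.33171e-05 s.
Cycle = t_tx + RTT = 0.00012059 s.
Utilization = t_tx / cycle = 3.72727e-05/0.00012059 = 30.9 %.

30.9 %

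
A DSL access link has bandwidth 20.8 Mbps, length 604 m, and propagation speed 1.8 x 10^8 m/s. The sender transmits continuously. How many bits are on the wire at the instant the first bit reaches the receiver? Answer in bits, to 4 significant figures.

Propagation delay = 604 / 180000000 = 3.35556e-06 s.
BDP = R × t_prop = 20800000 × 3.35556e-06 = 69.7956 bits.

69.80 bits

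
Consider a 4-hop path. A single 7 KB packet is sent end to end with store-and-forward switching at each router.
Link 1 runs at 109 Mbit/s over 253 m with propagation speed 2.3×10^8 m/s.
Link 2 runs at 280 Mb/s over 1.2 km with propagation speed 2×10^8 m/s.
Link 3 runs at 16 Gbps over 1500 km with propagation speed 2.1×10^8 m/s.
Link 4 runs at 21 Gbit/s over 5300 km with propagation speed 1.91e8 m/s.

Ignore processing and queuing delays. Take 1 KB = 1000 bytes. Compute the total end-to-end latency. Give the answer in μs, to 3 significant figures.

35600 μs

L = 56000 bits.
Transmission delays (L/R per hop): 513.761, 200, 3.5, 2.66667 μs; sum = 719.928 μs.
Propagation delays (d/s per hop): 1.1, 6, 7142.86, 27748.7 μs; sum = 34898.6 μs.
End-to-end = 35600 μs.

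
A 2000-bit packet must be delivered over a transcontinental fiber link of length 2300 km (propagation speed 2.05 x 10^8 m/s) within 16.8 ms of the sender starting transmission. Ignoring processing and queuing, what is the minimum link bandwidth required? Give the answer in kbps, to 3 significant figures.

358 kbps

Propagation delay = 2300000 / 2.05e+08 = 11.2195 ms.
Transmission budget = 16.8 − 11.2195 = 5.58049 ms.
R ≥ L / t_tx = 2000 bits / 0.00558049 s = 358 kbps.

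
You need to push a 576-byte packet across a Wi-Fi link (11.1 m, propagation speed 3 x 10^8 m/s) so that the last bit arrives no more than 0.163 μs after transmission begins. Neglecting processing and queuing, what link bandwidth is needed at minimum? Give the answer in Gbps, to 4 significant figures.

36.57 Gbps

L = 4608 bits.
Propagation delay = 11.1 / 300000000 = 0.037 μs.
Transmission budget = 0.163 − 0.037 = 0.126 μs.
R ≥ L / t_tx = 4608 bits / 1.26e-07 s = 36.57 Gbps.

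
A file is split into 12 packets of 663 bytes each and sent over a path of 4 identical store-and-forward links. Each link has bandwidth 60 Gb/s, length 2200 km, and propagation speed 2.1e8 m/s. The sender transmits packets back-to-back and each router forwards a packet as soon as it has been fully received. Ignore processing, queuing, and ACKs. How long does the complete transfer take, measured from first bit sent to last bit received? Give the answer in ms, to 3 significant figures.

Per-hop transmission t_tx = L/R = 5304/60000000000 = 8.84e-05 ms.
Per-hop propagation t_prop = 2200000/210000000 = 10.4762 ms.
Pipeline fill: first packet needs 4·t_tx to clear all hops; remaining 11 packets each add one t_tx.
Total = (4+12-1)·t_tx + 4·t_prop = 15·8.84e-05 + 4·10.4762 = 41.9 ms.

41.9 ms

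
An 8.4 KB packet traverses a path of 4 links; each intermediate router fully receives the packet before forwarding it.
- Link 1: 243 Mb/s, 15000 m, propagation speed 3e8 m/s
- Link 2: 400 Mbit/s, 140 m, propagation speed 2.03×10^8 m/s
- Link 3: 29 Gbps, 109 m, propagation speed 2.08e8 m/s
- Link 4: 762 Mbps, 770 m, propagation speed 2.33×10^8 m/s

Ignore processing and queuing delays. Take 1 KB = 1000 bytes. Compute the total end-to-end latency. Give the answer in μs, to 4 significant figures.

L = 67200 bits.
Transmission delays (L/R per hop): 276.543, 168, 2.31724, 88.189 μs; sum = 535.049 μs.
Propagation delays (d/s per hop): 50, 0.689655, 0.524038, 3.30472 μs; sum = 54.5184 μs.
End-to-end = 589.6 μs.

589.6 μs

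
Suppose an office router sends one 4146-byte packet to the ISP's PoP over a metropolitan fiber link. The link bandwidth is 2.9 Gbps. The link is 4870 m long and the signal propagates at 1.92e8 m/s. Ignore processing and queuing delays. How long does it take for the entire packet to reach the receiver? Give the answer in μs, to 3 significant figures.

L = 4146 × 8 = 33168 bits.
Transmission delay = L/R = 33168 / 2900000000 = 11.4372 μs.
Propagation delay = d/s = 4870 m / 192000000 m/s = 25.3646 μs.
Total = 36.8 μs.

36.8 μs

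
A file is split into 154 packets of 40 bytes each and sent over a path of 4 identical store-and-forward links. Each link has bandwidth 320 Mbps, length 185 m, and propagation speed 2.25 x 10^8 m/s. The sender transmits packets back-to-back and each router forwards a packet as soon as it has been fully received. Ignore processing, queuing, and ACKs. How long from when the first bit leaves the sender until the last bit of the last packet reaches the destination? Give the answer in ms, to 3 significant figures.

Per-hop transmission t_tx = L/R = 320/320000000 = 0.001 ms.
Per-hop propagation t_prop = 185/225000000 = 0.000822222 ms.
Pipeline fill: first packet needs 4·t_tx to clear all hops; remaining 153 packets each add one t_tx.
Total = (4+154-1)·t_tx + 4·t_prop = 157·0.001 + 4·0.000822222 = 0.160 ms.

0.160 ms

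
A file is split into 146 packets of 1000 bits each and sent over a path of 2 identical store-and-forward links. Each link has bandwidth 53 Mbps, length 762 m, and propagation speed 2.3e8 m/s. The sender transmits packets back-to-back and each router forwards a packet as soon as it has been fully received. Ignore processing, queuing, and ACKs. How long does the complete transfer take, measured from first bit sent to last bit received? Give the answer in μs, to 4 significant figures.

2780 μs

Per-hop transmission t_tx = L/R = 1000/53000000 = 18.8679 μs.
Per-hop propagation t_prop = 762/2.3e+08 = 3.31304 μs.
Pipeline fill: first packet needs 2·t_tx to clear all hops; remaining 145 packets each add one t_tx.
Total = (2+146-1)·t_tx + 2·t_prop = 147·18.8679 + 2·3.31304 = 2780 μs.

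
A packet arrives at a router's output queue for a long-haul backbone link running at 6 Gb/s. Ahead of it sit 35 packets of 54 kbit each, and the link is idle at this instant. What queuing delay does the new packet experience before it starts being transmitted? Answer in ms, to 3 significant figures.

Each queued packet: L/R = 54000/6000000000 = 0.009 ms.
35 queued → 0.315 ms.
Queuing delay = 0.315 ms.

0.315 ms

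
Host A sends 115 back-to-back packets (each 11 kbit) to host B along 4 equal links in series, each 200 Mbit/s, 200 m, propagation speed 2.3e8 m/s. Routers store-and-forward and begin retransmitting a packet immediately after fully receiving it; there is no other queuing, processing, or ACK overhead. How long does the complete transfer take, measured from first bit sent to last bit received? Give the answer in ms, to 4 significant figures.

Per-hop transmission t_tx = L/R = 11000/200000000 = 0.055 ms.
Per-hop propagation t_prop = 200/2.3e+08 = 0.000869565 ms.
Pipeline fill: first packet needs 4·t_tx to clear all hops; remaining 114 packets each add one t_tx.
Total = (4+115-1)·t_tx + 4·t_prop = 118·0.055 + 4·0.000869565 = 6.493 ms.

6.493 ms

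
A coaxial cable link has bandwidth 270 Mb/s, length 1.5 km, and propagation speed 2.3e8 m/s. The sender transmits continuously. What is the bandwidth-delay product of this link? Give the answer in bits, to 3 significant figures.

Propagation delay = 1500 / 2.3e+08 = 6.52174e-06 s.
BDP = R × t_prop = 270000000 × 6.52174e-06 = 1760.87 bits.

1760 bits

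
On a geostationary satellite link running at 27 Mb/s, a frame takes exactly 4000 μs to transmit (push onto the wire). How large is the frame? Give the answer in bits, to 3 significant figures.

L = R × t_tx = 27000000 b/s × 0.004 s = 108000 bits.

108000 bits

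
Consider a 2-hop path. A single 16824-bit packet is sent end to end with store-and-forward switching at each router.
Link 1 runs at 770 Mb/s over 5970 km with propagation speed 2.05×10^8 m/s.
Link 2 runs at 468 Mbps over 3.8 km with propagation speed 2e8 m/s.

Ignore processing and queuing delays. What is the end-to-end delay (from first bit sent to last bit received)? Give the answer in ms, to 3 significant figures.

29.2 ms

Transmission delays (L/R per hop): 0.0218494, 0.0359487 ms; sum = 0.0577981 ms.
Propagation delays (d/s per hop): 29.122, 0.019 ms; sum = 29.141 ms.
End-to-end = 29.2 ms.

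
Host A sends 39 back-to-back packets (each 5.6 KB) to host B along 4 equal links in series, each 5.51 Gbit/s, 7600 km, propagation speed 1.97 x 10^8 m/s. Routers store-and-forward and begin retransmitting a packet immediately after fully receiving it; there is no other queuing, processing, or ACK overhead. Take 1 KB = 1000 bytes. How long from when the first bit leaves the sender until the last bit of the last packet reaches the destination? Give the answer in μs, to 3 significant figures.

Per-hop transmission t_tx = L/R = 44800/5510000000 = 8.13067 μs.
Per-hop propagation t_prop = 7600000/197000000 = 38578.7 μs.
Pipeline fill: first packet needs 4·t_tx to clear all hops; remaining 38 packets each add one t_tx.
Total = (4+39-1)·t_tx + 4·t_prop = 42·8.13067 + 4·38578.7 = 155000 μs.

155000 μs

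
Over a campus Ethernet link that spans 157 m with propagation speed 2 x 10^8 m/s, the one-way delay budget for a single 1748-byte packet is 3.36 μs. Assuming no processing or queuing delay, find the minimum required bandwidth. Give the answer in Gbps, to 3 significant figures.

5.43 Gbps

L = 13984 bits.
Propagation delay = 157 / 200000000 = 0.785 μs.
Transmission budget = 3.36 − 0.785 = 2.575 μs.
R ≥ L / t_tx = 13984 bits / 2.575e-06 s = 5.43 Gbps.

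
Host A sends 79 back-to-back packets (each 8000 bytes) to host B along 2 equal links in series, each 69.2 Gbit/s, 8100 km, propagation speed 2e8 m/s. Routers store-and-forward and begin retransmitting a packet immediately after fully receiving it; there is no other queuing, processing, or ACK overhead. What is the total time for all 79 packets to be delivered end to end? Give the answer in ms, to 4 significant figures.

Per-hop transmission t_tx = L/R = 64000/69200000000 = 0.000924855 ms.
Per-hop propagation t_prop = 8100000/200000000 = 40.5 ms.
Pipeline fill: first packet needs 2·t_tx to clear all hops; remaining 78 packets each add one t_tx.
Total = (2+79-1)·t_tx + 2·t_prop = 80·0.000924855 + 2·40.5 = 81.07 ms.

81.07 ms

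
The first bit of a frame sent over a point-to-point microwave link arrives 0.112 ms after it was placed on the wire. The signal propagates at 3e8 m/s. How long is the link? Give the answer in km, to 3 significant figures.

d = s × t_prop = 300000000 × 0.000112 = 33.6 km.

33.6 km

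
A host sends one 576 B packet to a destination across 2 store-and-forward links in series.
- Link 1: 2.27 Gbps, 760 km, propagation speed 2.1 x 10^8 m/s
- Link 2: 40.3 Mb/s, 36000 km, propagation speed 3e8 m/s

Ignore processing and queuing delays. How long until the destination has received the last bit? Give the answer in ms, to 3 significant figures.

124 ms

L = 576 × 8 = 4608 bits.
Transmission delays (L/R per hop): 0.00202996, 0.114342 ms; sum = 0.116372 ms.
Propagation delays (d/s per hop): 3.61905, 120 ms; sum = 123.619 ms.
End-to-end = 124 ms.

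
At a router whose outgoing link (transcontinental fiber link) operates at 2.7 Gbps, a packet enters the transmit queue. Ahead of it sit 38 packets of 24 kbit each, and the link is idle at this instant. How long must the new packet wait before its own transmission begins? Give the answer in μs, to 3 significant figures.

Each queued packet: L/R = 24000/2700000000 = 8.88889 μs.
38 queued → 337.778 μs.
Queuing delay = 338 μs.

338 μs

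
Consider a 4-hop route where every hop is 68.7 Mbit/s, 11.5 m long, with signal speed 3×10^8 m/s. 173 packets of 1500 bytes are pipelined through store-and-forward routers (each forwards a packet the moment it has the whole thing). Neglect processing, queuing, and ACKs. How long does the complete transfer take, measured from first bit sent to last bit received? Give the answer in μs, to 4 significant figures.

Per-hop transmission t_tx = L/R = 12000/68700000 = 174.672 μs.
Per-hop propagation t_prop = 11.5/300000000 = 0.0383333 μs.
Pipeline fill: first packet needs 4·t_tx to clear all hops; remaining 172 packets each add one t_tx.
Total = (4+173-1)·t_tx + 4·t_prop = 176·174.672 + 4·0.0383333 = 30740 μs.

30740 μs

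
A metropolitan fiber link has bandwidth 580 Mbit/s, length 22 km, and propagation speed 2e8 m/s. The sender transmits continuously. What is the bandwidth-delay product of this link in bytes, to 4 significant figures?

7975 bytes

Propagation delay = 22000 / 200000000 = 0.00011 s.
BDP = R × t_prop = 580000000 × 0.00011 = 63800 bits.
In bytes: 63800/8 = 7975 bytes.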